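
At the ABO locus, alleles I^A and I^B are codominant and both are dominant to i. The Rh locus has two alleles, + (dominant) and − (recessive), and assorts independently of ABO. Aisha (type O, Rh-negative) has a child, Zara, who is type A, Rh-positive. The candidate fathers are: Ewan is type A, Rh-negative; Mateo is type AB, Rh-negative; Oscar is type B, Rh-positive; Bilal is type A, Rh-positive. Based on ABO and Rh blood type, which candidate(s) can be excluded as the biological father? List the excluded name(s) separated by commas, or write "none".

A candidate is excluded only if no genotype consistent with his phenotype could produce a type A, Rh-positive child with a type O, Rh-negative mother.
Ewan (type A, Rh-): no genotype consistent with that phenotype can produce a type-A Rh+ child with a type-O mother.
Mateo (type AB, Rh-): no genotype consistent with that phenotype can produce a type-A Rh+ child with a type-O mother.
Oscar (type B, Rh+): no genotype consistent with that phenotype can produce a type-A Rh+ child with a type-O mother.

Ewan, Mateo, Oscar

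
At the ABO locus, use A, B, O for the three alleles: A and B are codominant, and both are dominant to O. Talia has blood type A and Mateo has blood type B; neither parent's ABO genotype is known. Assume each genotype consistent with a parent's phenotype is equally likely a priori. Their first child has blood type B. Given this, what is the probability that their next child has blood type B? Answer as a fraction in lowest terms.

5/12

Possible genotypes: Talia ∈ {AA, AO}; Mateo ∈ {BB, BO}.
Weight each parental genotype pair by prior × P(type-B child):
  AO × BB: posterior weight 2/3; P(next child type B) = 1/2.
  AO × BO: posterior weight 1/3; P(next child type B) = 1/4.
Weighted sum = 5/12.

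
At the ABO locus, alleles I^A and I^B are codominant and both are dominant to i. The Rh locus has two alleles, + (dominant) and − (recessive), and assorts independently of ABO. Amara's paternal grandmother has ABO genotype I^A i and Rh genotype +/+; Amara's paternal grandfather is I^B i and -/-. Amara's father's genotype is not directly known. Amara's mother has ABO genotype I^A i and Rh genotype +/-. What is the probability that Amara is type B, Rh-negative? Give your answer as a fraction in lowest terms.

Amara's father's ABO genotype from I^A i × I^B i: 1/4 I^A I^B, 1/4 I^A i, 1/4 I^B i, 1/4 i i.
Crossing each possibility with the mother I^A i and summing P(type B): 1/4·1/4 + 1/4·0 + 1/4·1/4 + 1/4·0 = 1/8.
Similarly for Rh via the father's Rh distribution: P(Rh-) = 1/4.
Independent loci: 1/8 × 1/4 = 1/32.

1/32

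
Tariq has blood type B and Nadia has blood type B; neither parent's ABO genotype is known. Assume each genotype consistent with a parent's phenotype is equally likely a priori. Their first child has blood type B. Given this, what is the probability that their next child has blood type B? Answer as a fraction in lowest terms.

Possible genotypes: Tariq ∈ {I^B I^B, I^B i}; Nadia ∈ {I^B I^B, I^B i}.
Weight each parental genotype pair by prior × P(type-B child):
  I^B I^B × I^B I^B: posterior weight 4/15; P(next child type B) = 1.
  I^B I^B × I^B i: posterior weight 4/15; P(next child type B) = 1.
  I^B i × I^B I^B: posterior weight 4/15; P(next child type B) = 1.
  I^B i × I^B i: posterior weight 1/5; P(next child type B) = 3/4.
Weighted sum = 19/20.

19/20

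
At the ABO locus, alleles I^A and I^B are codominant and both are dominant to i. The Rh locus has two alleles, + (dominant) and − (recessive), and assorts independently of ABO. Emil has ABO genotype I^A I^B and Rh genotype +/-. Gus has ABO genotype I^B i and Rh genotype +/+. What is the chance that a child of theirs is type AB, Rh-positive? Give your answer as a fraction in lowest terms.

ABO cross I^A I^B × I^B i → offspring phenotypes: 1/4 A, 1/2 B, 1/4 AB.
Rh cross +/- × +/+ → 1 Rh+.
Independent loci: P(type AB, Rh-positive) = 1/4 × 1 = 1/4.

1/4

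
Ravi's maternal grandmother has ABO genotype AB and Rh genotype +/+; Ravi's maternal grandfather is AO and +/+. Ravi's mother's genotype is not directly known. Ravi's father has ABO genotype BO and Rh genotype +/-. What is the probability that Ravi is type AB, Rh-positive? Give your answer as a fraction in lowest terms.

Ravi's mother's ABO genotype from AB × AO: 1/4 AA, 1/4 AB, 1/4 AO, 1/4 BO.
Crossing each possibility with the father BO and summing P(type AB): 1/4·1/2 + 1/4·1/4 + 1/4·1/4 + 1/4·0 = 1/4.
Similarly for Rh via the mother's Rh distribution: P(Rh+) = 1.
Independent loci: 1/4 × 1 = 1/4.

1/4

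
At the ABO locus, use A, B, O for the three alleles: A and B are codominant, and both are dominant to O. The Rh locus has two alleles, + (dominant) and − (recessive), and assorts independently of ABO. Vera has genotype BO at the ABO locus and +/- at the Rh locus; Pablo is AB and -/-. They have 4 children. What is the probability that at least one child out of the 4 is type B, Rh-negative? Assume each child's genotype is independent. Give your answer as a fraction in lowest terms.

ABO cross BO × AB → 1/4 A, 1/2 B, 1/4 AB.
Rh cross +/- × -/- → 1/2 Rh+, 1/2 Rh-; so P(type B, Rh-negative) = 1/2 × 1/2 = 1/4 per child.
P(none) = (3/4)^4 = 81/256; P(at least one) = 1 − 81/256 = 175/256.

175/256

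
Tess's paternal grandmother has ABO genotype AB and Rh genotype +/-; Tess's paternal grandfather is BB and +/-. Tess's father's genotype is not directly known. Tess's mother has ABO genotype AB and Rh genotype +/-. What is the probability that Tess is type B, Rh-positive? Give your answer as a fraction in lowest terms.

9/32

Tess's father's ABO genotype from AB × BB: 1/2 AB, 1/2 BB.
Crossing each possibility with the mother AB and summing P(type B): 1/2·1/4 + 1/2·1/2 = 3/8.
Similarly for Rh via the father's Rh distribution: P(Rh+) = 3/4.
Independent loci: 3/8 × 3/4 = 9/32.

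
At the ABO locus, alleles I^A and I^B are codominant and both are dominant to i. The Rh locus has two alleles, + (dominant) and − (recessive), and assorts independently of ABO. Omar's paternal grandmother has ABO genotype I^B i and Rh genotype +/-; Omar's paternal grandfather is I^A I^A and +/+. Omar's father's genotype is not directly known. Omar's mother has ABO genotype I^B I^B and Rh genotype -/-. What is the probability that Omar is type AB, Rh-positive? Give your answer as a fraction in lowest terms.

3/8

Omar's father's ABO genotype from I^B i × I^A I^A: 1/2 I^A I^B, 1/2 I^A i.
Crossing each possibility with the mother I^B I^B and summing P(type AB): 1/2·1/2 + 1/2·1/2 = 1/2.
Similarly for Rh via the father's Rh distribution: P(Rh+) = 3/4.
Independent loci: 1/2 × 3/4 = 3/8.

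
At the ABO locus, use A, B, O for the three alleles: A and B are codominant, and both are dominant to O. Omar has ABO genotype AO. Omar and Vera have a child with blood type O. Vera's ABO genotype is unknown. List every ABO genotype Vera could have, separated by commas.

AO, BO, OO

For each candidate genotype of Vera, check whether crossing it with AO can produce every observed child phenotype.
  AA → possible child types {A} ✗
  AB → possible child types {A, B, AB} ✗
  AO → possible child types {O, A} ✓
  BB → possible child types {B, AB} ✗
  BO → possible child types {O, A, B, AB} ✓
  OO → possible child types {O, A} ✓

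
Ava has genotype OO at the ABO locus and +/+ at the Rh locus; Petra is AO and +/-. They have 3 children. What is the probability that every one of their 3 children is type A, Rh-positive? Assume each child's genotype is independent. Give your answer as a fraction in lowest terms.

ABO cross OO × AO → 1/2 O, 1/2 A.
Rh cross +/+ × +/- → 1 Rh+; so P(type A, Rh-positive) = 1/2 × 1 = 1/2 per child.
All 3 independent: (1/2)^3 = 1/8.

1/8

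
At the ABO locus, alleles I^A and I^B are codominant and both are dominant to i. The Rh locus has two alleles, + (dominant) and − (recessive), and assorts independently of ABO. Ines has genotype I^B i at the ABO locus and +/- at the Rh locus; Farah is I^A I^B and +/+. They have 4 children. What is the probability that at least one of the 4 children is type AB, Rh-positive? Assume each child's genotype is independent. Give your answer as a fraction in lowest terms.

ABO cross I^B i × I^A I^B → 1/4 A, 1/2 B, 1/4 AB.
Rh cross +/- × +/+ → 1 Rh+; so P(type AB, Rh-positive) = 1/4 × 1 = 1/4 per child.
P(none) = (3/4)^4 = 81/256; P(at least one) = 1 − 81/256 = 175/256.

175/256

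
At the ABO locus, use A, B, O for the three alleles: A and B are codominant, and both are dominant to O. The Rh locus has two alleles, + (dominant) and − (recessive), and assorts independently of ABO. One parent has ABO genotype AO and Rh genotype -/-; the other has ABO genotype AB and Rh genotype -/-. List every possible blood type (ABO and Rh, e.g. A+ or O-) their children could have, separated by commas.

Gametes from AO × AB give offspring ABO genotypes AA, AB, AO, BO, i.e. phenotypes A, B, AB.
Rh cross -/- × -/- → phenotypes Rh-.
Combining independently: A-, B-, AB-.

A-, B-, AB-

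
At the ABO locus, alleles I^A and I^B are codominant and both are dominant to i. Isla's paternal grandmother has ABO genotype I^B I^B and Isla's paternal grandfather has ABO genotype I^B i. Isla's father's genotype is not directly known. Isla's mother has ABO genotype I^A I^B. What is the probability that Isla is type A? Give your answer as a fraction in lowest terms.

1/8

Isla's father's ABO genotype from I^B I^B × I^B i: 1/2 I^B I^B, 1/2 I^B i.
Crossing each possibility with the mother I^A I^B and summing P(type A): 1/2·0 + 1/2·1/4 = 1/8.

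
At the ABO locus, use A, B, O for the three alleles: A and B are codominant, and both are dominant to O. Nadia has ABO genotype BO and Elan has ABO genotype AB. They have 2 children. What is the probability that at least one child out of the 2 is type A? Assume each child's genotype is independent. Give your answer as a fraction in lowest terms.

ABO cross BO × AB → 1/4 A, 1/2 B, 1/4 AB.
So P(type A) = 1/4 per child.
P(none) = (3/4)^2 = 9/16; P(at least one) = 1 − 9/16 = 7/16.

7/16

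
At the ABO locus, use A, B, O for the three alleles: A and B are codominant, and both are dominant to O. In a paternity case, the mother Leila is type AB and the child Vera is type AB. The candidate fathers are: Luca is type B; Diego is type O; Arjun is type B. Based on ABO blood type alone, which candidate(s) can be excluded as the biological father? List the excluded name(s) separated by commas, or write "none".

A candidate is excluded only if no genotype consistent with his phenotype could produce a type AB child with a type AB mother.
Diego (type O): no genotype consistent with that phenotype can produce a type-AB child with a type-AB mother.

Diego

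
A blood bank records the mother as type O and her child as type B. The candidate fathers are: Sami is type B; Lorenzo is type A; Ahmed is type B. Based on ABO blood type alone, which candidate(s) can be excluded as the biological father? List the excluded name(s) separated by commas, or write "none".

Lorenzo

A candidate is excluded only if no genotype consistent with his phenotype could produce a type B child with a type O mother.
Lorenzo (type A): no genotype consistent with that phenotype can produce a type-B child with a type-O mother.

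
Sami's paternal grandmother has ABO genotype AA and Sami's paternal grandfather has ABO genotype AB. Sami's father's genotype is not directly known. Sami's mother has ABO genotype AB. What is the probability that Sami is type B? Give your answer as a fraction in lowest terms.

1/8

Sami's father's ABO genotype from AA × AB: 1/2 AA, 1/2 AB.
Crossing each possibility with the mother AB and summing P(type B): 1/2·0 + 1/2·1/4 = 1/8.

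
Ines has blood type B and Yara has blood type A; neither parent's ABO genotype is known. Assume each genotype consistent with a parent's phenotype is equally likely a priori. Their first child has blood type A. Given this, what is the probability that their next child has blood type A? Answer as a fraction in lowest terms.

Possible genotypes: Ines ∈ {I^B I^B, I^B i}; Yara ∈ {I^A I^A, I^A i}.
Weight each parental genotype pair by prior × P(type-A child):
  I^B i × I^A I^A: posterior weight 2/3; P(next child type A) = 1/2.
  I^B i × I^A i: posterior weight 1/3; P(next child type A) = 1/4.
Weighted sum = 5/12.

5/12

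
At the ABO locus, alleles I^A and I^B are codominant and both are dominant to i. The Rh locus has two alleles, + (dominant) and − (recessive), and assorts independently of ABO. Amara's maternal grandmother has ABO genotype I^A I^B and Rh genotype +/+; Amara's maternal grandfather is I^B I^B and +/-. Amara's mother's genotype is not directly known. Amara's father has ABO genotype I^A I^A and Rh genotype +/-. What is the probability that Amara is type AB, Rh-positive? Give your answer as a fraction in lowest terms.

Amara's mother's ABO genotype from I^A I^B × I^B I^B: 1/2 I^A I^B, 1/2 I^B I^B.
Crossing each possibility with the father I^A I^A and summing P(type AB): 1/2·1/2 + 1/2·1 = 3/4.
Similarly for Rh via the mother's Rh distribution: P(Rh+) = 7/8.
Independent loci: 3/4 × 7/8 = 21/32.

21/32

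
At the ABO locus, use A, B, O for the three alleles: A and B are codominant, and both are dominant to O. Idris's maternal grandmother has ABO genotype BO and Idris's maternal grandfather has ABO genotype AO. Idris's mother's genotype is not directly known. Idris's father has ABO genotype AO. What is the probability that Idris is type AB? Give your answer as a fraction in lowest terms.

1/8

Idris's mother's ABO genotype from BO × AO: 1/4 AB, 1/4 AO, 1/4 BO, 1/4 OO.
Crossing each possibility with the father AO and summing P(type AB): 1/4·1/4 + 1/4·0 + 1/4·1/4 + 1/4·0 = 1/8.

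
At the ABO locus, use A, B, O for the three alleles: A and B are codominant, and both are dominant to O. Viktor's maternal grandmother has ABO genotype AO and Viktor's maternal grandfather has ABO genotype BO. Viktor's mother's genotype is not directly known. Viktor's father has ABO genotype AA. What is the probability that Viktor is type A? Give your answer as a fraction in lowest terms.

Viktor's mother's ABO genotype from AO × BO: 1/4 AB, 1/4 AO, 1/4 BO, 1/4 OO.
Crossing each possibility with the father AA and summing P(type A): 1/4·1/2 + 1/4·1 + 1/4·1/2 + 1/4·1 = 3/4.

3/4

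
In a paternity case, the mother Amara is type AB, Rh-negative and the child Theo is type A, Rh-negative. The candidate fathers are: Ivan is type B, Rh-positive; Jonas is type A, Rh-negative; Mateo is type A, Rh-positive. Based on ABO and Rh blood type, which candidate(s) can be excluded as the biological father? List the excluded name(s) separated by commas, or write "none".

A candidate is excluded only if no genotype consistent with his phenotype could produce a type A, Rh-negative child with a type AB, Rh-negative mother.
Every candidate has at least one consistent genotype combination, so none can be excluded.

none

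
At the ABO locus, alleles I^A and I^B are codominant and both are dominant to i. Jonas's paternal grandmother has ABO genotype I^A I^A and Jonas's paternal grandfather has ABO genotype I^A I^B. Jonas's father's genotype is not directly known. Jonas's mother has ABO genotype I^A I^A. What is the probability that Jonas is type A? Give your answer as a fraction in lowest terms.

Jonas's father's ABO genotype from I^A I^A × I^A I^B: 1/2 I^A I^A, 1/2 I^A I^B.
Crossing each possibility with the mother I^A I^A and summing P(type A): 1/2·1 + 1/2·1/2 = 3/4.

3/4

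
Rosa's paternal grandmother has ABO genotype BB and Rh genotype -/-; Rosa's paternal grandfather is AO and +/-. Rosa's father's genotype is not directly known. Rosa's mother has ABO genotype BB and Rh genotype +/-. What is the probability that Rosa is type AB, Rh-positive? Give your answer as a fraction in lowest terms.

5/32

Rosa's father's ABO genotype from BB × AO: 1/2 AB, 1/2 BO.
Crossing each possibility with the mother BB and summing P(type AB): 1/2·1/2 + 1/2·0 = 1/4.
Similarly for Rh via the father's Rh distribution: P(Rh+) = 5/8.
Independent loci: 1/4 × 5/8 = 5/32.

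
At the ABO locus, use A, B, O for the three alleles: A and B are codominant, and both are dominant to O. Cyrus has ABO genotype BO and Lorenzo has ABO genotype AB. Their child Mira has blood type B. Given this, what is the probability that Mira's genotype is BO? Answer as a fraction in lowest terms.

1/2

Cross BO × AB → 1/4 AB, 1/4 AO, 1/4 BB, 1/4 BO.
Type-B genotypes among offspring: BB (1/4), BO (1/4); total 1/2.
P(BO | type B) = (1/4) / (1/2) = 1/2.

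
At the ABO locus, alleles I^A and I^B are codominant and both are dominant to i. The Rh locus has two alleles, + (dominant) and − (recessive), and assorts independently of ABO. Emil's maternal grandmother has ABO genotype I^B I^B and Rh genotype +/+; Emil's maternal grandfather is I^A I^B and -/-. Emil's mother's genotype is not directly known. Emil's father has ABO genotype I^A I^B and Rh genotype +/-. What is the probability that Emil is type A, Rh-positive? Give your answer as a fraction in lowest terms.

Emil's mother's ABO genotype from I^B I^B × I^A I^B: 1/2 I^A I^B, 1/2 I^B I^B.
Crossing each possibility with the father I^A I^B and summing P(type A): 1/2·1/4 + 1/2·0 = 1/8.
Similarly for Rh via the mother's Rh distribution: P(Rh+) = 3/4.
Independent loci: 1/8 × 3/4 = 3/32.

3/32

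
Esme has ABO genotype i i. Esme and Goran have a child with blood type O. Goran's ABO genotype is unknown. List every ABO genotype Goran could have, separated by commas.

I^A i, I^B i, i i

For each candidate genotype of Goran, check whether crossing it with i i can produce every observed child phenotype.
  I^A I^A → possible child types {A} ✗
  I^A I^B → possible child types {A, B} ✗
  I^A i → possible child types {O, A} ✓
  I^B I^B → possible child types {B} ✗
  I^B i → possible child types {O, B} ✓
  i i → possible child types {O} ✓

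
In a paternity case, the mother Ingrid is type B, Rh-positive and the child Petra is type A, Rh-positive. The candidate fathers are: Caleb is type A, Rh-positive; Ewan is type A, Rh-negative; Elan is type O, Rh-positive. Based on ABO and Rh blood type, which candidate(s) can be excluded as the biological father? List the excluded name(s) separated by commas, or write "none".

Elan

A candidate is excluded only if no genotype consistent with his phenotype could produce a type A, Rh-positive child with a type B, Rh-positive mother.
Elan (type O, Rh+): no genotype consistent with that phenotype can produce a type-A Rh+ child with a type-B mother.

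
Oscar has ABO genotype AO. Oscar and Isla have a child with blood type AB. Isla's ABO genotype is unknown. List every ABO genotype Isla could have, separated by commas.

For each candidate genotype of Isla, check whether crossing it with AO can produce every observed child phenotype.
  AA → possible child types {A} ✗
  AB → possible child types {A, B, AB} ✓
  AO → possible child types {O, A} ✗
  BB → possible child types {B, AB} ✓
  BO → possible child types {O, A, B, AB} ✓
  OO → possible child types {O, A} ✗

AB, BB, BO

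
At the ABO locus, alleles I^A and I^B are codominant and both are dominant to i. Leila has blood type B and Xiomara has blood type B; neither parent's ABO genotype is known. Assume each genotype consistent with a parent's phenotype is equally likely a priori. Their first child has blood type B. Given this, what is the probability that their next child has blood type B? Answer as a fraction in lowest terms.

Possible genotypes: Leila ∈ {I^B I^B, I^B i}; Xiomara ∈ {I^B I^B, I^B i}.
Weight each parental genotype pair by prior × P(type-B child):
  I^B I^B × I^B I^B: posterior weight 4/15; P(next child type B) = 1.
  I^B I^B × I^B i: posterior weight 4/15; P(next child type B) = 1.
  I^B i × I^B I^B: posterior weight 4/15; P(next child type B) = 1.
  I^B i × I^B i: posterior weight 1/5; P(next child type B) = 3/4.
Weighted sum = 19/20.

19/20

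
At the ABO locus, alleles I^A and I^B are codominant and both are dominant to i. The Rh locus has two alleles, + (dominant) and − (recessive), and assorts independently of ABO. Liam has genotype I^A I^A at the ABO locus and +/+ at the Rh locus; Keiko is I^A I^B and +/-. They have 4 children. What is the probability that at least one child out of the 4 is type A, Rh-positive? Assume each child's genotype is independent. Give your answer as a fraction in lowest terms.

ABO cross I^A I^A × I^A I^B → 1/2 A, 1/2 AB.
Rh cross +/+ × +/- → 1 Rh+; so P(type A, Rh-positive) = 1/2 × 1 = 1/2 per child.
P(none) = (1/2)^4 = 1/16; P(at least one) = 1 − 1/16 = 15/16.

15/16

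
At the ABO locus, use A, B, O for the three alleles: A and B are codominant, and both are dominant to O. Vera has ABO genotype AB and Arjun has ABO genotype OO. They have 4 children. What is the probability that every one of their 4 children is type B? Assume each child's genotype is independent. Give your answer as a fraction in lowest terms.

1/16

ABO cross AB × OO → 1/2 A, 1/2 B.
So P(type B) = 1/2 per child.
All 4 independent: (1/2)^4 = 1/16.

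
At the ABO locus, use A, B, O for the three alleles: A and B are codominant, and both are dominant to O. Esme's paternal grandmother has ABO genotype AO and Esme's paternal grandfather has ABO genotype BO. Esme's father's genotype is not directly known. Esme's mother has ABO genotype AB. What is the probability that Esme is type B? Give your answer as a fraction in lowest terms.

3/8

Esme's father's ABO genotype from AO × BO: 1/4 AB, 1/4 AO, 1/4 BO, 1/4 OO.
Crossing each possibility with the mother AB and summing P(type B): 1/4·1/4 + 1/4·1/4 + 1/4·1/2 + 1/4·1/2 = 3/8.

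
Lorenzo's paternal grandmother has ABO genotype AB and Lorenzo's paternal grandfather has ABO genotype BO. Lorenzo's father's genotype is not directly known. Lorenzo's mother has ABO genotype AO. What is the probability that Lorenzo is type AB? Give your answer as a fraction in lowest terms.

1/4

Lorenzo's father's ABO genotype from AB × BO: 1/4 AB, 1/4 AO, 1/4 BB, 1/4 BO.
Crossing each possibility with the mother AO and summing P(type AB): 1/4·1/4 + 1/4·0 + 1/4·1/2 + 1/4·1/4 = 1/4.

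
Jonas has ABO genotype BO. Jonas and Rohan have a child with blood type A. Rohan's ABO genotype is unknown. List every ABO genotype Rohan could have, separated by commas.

AA, AB, AO

For each candidate genotype of Rohan, check whether crossing it with BO can produce every observed child phenotype.
  AA → possible child types {A, AB} ✓
  AB → possible child types {A, B, AB} ✓
  AO → possible child types {O, A, B, AB} ✓
  BB → possible child types {B} ✗
  BO → possible child types {O, B} ✗
  OO → possible child types {O, B} ✗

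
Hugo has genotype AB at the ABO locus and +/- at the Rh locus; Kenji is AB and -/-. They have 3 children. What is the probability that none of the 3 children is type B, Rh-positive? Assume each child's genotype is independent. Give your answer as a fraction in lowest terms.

ABO cross AB × AB → 1/4 A, 1/4 B, 1/2 AB.
Rh cross +/- × -/- → 1/2 Rh+, 1/2 Rh-; so P(type B, Rh-positive) = 1/4 × 1/2 = 1/8 per child.
P(not type B, Rh-positive) = 7/8 for one child; (7/8)^3 = 343/512.

343/512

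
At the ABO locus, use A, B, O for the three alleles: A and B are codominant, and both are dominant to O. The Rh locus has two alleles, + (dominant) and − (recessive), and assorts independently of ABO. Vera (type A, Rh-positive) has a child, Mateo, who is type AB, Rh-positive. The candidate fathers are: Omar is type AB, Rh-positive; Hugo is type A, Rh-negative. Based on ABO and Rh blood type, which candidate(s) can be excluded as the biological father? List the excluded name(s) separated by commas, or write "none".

A candidate is excluded only if no genotype consistent with his phenotype could produce a type AB, Rh-positive child with a type A, Rh-positive mother.
Hugo (type A, Rh-): no genotype consistent with that phenotype can produce a type-AB Rh+ child with a type-A mother.

Hugo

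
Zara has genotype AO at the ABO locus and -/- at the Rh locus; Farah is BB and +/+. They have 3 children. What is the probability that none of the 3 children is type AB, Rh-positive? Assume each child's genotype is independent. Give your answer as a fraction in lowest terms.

ABO cross AO × BB → 1/2 B, 1/2 AB.
Rh cross -/- × +/+ → 1 Rh+; so P(type AB, Rh-positive) = 1/2 × 1 = 1/2 per child.
P(not type AB, Rh-positive) = 1/2 for one child; (1/2)^3 = 1/8.

1/8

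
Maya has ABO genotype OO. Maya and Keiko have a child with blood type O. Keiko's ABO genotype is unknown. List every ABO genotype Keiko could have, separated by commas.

For each candidate genotype of Keiko, check whether crossing it with OO can produce every observed child phenotype.
  AA → possible child types {A} ✗
  AB → possible child types {A, B} ✗
  AO → possible child types {O, A} ✓
  BB → possible child types {B} ✗
  BO → possible child types {O, B} ✓
  OO → possible child types {O} ✓

AO, BO, OO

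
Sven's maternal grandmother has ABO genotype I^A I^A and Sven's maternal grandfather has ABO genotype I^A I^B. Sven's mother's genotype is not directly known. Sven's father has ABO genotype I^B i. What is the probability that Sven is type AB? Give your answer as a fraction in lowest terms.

Sven's mother's ABO genotype from I^A I^A × I^A I^B: 1/2 I^A I^A, 1/2 I^A I^B.
Crossing each possibility with the father I^B i and summing P(type AB): 1/2·1/2 + 1/2·1/4 = 3/8.

3/8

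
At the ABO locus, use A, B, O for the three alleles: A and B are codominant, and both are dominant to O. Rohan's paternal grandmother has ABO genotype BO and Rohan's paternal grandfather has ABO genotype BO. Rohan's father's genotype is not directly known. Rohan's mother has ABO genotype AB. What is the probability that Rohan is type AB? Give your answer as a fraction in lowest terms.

Rohan's father's ABO genotype from BO × BO: 1/4 BB, 1/2 BO, 1/4 OO.
Crossing each possibility with the mother AB and summing P(type AB): 1/4·1/2 + 1/2·1/4 + 1/4·0 = 1/4.

1/4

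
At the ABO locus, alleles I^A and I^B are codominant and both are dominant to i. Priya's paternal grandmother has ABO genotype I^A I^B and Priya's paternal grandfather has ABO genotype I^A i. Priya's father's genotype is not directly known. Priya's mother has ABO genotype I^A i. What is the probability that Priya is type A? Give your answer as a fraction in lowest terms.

Priya's father's ABO genotype from I^A I^B × I^A i: 1/4 I^A I^A, 1/4 I^A I^B, 1/4 I^A i, 1/4 I^B i.
Crossing each possibility with the mother I^A i and summing P(type A): 1/4·1 + 1/4·1/2 + 1/4·3/4 + 1/4·1/4 = 5/8.

5/8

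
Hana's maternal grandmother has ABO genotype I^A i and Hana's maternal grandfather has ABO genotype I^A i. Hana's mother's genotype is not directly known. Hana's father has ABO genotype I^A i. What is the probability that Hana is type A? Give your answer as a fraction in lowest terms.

3/4

Hana's mother's ABO genotype from I^A i × I^A i: 1/4 I^A I^A, 1/2 I^A i, 1/4 i i.
Crossing each possibility with the father I^A i and summing P(type A): 1/4·1 + 1/2·3/4 + 1/4·1/2 = 3/4.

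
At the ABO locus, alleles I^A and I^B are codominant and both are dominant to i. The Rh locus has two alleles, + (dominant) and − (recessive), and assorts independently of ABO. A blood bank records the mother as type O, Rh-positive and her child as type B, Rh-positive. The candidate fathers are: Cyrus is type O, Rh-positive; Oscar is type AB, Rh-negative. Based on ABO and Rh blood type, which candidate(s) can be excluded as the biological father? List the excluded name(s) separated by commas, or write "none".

A candidate is excluded only if no genotype consistent with his phenotype could produce a type B, Rh-positive child with a type O, Rh-positive mother.
Cyrus (type O, Rh+): no genotype consistent with that phenotype can produce a type-B Rh+ child with a type-O mother.

Cyrus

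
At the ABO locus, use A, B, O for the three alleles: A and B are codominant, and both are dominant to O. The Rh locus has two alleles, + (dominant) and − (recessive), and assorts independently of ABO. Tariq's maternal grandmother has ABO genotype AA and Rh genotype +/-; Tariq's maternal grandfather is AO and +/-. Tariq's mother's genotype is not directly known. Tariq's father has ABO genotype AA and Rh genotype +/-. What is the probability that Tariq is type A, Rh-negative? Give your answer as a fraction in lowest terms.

Tariq's mother's ABO genotype from AA × AO: 1/2 AA, 1/2 AO.
Crossing each possibility with the father AA and summing P(type A): 1/2·1 + 1/2·1 = 1.
Similarly for Rh via the mother's Rh distribution: P(Rh-) = 1/4.
Independent loci: 1 × 1/4 = 1/4.

1/4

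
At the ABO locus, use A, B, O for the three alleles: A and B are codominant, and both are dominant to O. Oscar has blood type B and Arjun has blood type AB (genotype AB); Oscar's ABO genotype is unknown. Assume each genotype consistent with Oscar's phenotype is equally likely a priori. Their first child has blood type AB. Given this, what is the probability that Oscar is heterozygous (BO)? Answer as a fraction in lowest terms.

1/3

Possible genotypes: Oscar ∈ {BB, BO}; Arjun ∈ {AB}.
Weight each parental genotype pair by prior × P(type-AB child):
  BB × AB: posterior weight 2/3.
  BO × AB: posterior weight 1/3.
Sum the posterior weight over pairs where Oscar is BO: 1/3.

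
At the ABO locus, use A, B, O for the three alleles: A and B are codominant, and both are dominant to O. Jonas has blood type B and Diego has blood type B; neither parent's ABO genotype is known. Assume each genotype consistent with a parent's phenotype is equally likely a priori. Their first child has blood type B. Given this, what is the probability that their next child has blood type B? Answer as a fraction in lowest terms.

Possible genotypes: Jonas ∈ {BB, BO}; Diego ∈ {BB, BO}.
Weight each parental genotype pair by prior × P(type-B child):
  BB × BB: posterior weight 4/15; P(next child type B) = 1.
  BB × BO: posterior weight 4/15; P(next child type B) = 1.
  BO × BB: posterior weight 4/15; P(next child type B) = 1.
  BO × BO: posterior weight 1/5; P(next child type B) = 3/4.
Weighted sum = 19/20.

19/20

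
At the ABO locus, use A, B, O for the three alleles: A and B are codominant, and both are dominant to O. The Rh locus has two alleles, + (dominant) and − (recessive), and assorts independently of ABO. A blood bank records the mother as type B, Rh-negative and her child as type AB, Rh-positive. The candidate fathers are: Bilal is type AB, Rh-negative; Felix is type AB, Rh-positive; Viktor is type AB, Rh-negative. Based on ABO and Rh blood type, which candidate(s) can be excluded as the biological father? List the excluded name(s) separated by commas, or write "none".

A candidate is excluded only if no genotype consistent with his phenotype could produce a type AB, Rh-positive child with a type B, Rh-negative mother.
Bilal (type AB, Rh-): no genotype consistent with that phenotype can produce a type-AB Rh+ child with a type-B mother.
Viktor (type AB, Rh-): no genotype consistent with that phenotype can produce a type-AB Rh+ child with a type-B mother.

Bilal, Viktor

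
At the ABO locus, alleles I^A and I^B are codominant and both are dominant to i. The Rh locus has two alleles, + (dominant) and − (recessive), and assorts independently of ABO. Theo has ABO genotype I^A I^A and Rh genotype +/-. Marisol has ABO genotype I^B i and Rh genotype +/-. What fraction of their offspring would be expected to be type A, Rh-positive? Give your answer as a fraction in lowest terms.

ABO cross I^A I^A × I^B i → offspring phenotypes: 1/2 A, 1/2 AB.
Rh cross +/- × +/- → 3/4 Rh+, 1/4 Rh-.
Independent loci: P(type A, Rh-positive) = 1/2 × 3/4 = 3/8.

3/8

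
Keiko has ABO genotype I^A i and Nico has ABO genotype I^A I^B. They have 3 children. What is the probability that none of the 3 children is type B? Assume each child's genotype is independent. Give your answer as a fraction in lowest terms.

27/64

ABO cross I^A i × I^A I^B → 1/2 A, 1/4 B, 1/4 AB.
So P(type B) = 1/4 per child.
P(not type B) = 3/4 for one child; (3/4)^3 = 27/64.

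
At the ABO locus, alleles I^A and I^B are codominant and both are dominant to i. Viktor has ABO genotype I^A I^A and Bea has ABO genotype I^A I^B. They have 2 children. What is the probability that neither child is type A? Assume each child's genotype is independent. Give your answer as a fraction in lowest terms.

ABO cross I^A I^A × I^A I^B → 1/2 A, 1/2 AB.
So P(type A) = 1/2 per child.
P(not type A) = 1/2 for one child; (1/2)^2 = 1/4.

1/4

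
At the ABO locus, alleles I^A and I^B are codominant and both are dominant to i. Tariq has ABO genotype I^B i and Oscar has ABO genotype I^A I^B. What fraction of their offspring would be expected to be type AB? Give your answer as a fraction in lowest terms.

ABO cross I^B i × I^A I^B → offspring phenotypes: 1/4 A, 1/2 B, 1/4 AB.
So P(type AB) = 1/4.

1/4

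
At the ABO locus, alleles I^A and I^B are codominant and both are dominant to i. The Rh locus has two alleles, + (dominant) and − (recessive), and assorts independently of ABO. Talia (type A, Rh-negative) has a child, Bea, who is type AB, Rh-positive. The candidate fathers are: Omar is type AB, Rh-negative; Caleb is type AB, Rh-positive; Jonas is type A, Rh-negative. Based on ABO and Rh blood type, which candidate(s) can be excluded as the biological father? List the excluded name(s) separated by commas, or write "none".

Omar, Jonas

A candidate is excluded only if no genotype consistent with his phenotype could produce a type AB, Rh-positive child with a type A, Rh-negative mother.
Omar (type AB, Rh-): no genotype consistent with that phenotype can produce a type-AB Rh+ child with a type-A mother.
Jonas (type A, Rh-): no genotype consistent with that phenotype can produce a type-AB Rh+ child with a type-A mother.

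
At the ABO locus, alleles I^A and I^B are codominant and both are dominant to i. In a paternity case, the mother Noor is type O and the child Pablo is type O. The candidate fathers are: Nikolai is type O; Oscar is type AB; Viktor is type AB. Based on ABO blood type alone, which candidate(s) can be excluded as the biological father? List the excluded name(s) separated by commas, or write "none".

A candidate is excluded only if no genotype consistent with his phenotype could produce a type O child with a type O mother.
Oscar (type AB): no genotype consistent with that phenotype can produce a type-O child with a type-O mother.
Viktor (type AB): no genotype consistent with that phenotype can produce a type-O child with a type-O mother.

Oscar, Viktor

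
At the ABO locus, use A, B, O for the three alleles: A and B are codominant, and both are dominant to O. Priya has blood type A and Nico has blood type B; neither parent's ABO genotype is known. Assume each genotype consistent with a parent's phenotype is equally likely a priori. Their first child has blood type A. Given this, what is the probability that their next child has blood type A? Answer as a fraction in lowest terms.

Possible genotypes: Priya ∈ {AA, AO}; Nico ∈ {BB, BO}.
Weight each parental genotype pair by prior × P(type-A child):
  AA × BO: posterior weight 2/3; P(next child type A) = 1/2.
  AO × BO: posterior weight 1/3; P(next child type A) = 1/4.
Weighted sum = 5/12.

5/12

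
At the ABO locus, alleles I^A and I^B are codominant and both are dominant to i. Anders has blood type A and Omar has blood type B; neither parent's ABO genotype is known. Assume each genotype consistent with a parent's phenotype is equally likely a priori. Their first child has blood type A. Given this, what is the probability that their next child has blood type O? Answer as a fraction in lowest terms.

1/12

Possible genotypes: Anders ∈ {I^A I^A, I^A i}; Omar ∈ {I^B I^B, I^B i}.
Weight each parental genotype pair by prior × P(type-A child):
  I^A I^A × I^B i: posterior weight 2/3; P(next child type O) = 0.
  I^A i × I^B i: posterior weight 1/3; P(next child type O) = 1/4.
Weighted sum = 1/12.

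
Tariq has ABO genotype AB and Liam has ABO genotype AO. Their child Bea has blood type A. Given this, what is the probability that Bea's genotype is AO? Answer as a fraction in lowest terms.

Cross AB × AO → 1/4 AA, 1/4 AB, 1/4 AO, 1/4 BO.
Type-A genotypes among offspring: AA (1/4), AO (1/4); total 1/2.
P(AO | type A) = (1/4) / (1/2) = 1/2.

1/2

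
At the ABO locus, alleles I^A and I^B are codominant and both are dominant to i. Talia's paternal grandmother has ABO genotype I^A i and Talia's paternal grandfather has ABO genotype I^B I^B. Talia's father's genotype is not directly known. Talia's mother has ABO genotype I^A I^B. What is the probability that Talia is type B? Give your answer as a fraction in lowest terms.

3/8

Talia's father's ABO genotype from I^A i × I^B I^B: 1/2 I^A I^B, 1/2 I^B i.
Crossing each possibility with the mother I^A I^B and summing P(type B): 1/2·1/4 + 1/2·1/2 = 3/8.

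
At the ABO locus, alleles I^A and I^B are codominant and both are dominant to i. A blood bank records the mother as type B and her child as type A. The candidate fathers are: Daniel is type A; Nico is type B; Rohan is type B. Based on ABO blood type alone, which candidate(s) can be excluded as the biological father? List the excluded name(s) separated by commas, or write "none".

A candidate is excluded only if no genotype consistent with his phenotype could produce a type A child with a type B mother.
Nico (type B): no genotype consistent with that phenotype can produce a type-A child with a type-B mother.
Rohan (type B): no genotype consistent with that phenotype can produce a type-A child with a type-B mother.

Nico, Rohan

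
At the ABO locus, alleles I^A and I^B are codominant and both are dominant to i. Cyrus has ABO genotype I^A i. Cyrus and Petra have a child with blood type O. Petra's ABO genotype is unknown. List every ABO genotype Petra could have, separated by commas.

For each candidate genotype of Petra, check whether crossing it with I^A i can produce every observed child phenotype.
  I^A I^A → possible child types {A} ✗
  I^A I^B → possible child types {A, B, AB} ✗
  I^A i → possible child types {O, A} ✓
  I^B I^B → possible child types {B, AB} ✗
  I^B i → possible child types {O, A, B, AB} ✓
  i i → possible child types {O, A} ✓

I^A i, I^B i, i i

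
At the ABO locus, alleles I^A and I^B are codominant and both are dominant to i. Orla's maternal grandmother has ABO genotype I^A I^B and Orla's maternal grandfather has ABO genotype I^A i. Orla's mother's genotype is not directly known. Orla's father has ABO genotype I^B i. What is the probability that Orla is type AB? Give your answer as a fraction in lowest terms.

1/4

Orla's mother's ABO genotype from I^A I^B × I^A i: 1/4 I^A I^A, 1/4 I^A I^B, 1/4 I^A i, 1/4 I^B i.
Crossing each possibility with the father I^B i and summing P(type AB): 1/4·1/2 + 1/4·1/4 + 1/4·1/4 + 1/4·0 = 1/4.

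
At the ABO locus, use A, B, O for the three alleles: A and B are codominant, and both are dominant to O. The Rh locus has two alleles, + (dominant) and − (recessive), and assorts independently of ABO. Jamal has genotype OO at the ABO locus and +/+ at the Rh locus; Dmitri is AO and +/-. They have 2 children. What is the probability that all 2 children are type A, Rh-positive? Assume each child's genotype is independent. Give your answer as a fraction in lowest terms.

ABO cross OO × AO → 1/2 O, 1/2 A.
Rh cross +/+ × +/- → 1 Rh+; so P(type A, Rh-positive) = 1/2 × 1 = 1/2 per child.
All 2 independent: (1/2)^2 = 1/4.

1/4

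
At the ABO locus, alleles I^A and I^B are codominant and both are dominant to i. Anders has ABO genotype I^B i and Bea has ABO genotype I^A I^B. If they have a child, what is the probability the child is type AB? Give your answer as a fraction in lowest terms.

ABO cross I^B i × I^A I^B → offspring phenotypes: 1/4 A, 1/2 B, 1/4 AB.
So P(type AB) = 1/4.

1/4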